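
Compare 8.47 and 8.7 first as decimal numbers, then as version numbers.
As decimals: 8.47 < 8.7. As versions: v8.47 > v8.7 (minor version 47 > 7).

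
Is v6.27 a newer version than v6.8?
Yes. Version numbers are compared segment by segment as integers, not as decimals: minor version 27 > 8, so v6.27 > v6.8 (even though the decimal 6.27 < 6.8).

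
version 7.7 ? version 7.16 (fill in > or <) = <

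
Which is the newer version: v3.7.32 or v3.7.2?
v3.7.32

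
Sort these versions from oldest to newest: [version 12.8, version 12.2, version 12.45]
[version 12.2, version 12.8, version 12.45]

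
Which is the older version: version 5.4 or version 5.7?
version 5.4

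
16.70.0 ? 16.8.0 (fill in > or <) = >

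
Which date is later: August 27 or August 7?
August 27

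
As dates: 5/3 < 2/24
False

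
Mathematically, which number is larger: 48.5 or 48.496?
48.5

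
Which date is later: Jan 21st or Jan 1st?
Jan 21st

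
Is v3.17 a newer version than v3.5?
Yes. Version numbers are compared segment by segment as integers, not as decimals: minor version 17 > 5, so v3.17 > v3.5 (even though the decimal 3.17 < 3.5).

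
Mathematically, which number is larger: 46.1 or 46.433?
46.433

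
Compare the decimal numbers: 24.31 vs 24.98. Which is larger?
24.98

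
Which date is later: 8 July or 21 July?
21 July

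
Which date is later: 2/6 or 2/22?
2/22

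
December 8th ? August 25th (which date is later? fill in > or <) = >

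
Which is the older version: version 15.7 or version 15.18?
version 15.7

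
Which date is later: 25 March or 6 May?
6 May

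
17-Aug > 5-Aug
True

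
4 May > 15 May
False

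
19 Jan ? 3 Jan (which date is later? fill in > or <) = >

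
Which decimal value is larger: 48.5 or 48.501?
48.501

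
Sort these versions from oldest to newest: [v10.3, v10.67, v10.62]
[v10.3, v10.62, v10.67]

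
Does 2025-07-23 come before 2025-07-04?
No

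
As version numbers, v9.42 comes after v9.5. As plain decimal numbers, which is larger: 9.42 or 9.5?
9.5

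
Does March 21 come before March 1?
No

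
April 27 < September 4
True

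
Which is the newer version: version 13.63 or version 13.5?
version 13.63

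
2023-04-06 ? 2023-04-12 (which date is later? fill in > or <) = <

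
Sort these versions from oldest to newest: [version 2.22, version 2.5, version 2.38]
[version 2.5, version 2.22, version 2.38]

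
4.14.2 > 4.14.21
False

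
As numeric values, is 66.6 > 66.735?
False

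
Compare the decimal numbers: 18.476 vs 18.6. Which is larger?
18.6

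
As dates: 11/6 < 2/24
False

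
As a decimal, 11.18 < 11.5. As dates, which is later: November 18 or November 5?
November 18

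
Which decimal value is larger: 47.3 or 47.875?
47.875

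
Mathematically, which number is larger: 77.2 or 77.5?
77.5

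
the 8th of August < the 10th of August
True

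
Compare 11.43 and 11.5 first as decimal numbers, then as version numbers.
As decimals: 11.43 < 11.5. As versions: v11.43 > v11.5 (minor version 43 > 5).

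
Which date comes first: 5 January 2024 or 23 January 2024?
5 January 2024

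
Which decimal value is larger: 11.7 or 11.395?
11.7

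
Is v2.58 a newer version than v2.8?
Yes. Version numbers are compared segment by segment as integers, not as decimals: minor version 58 > 8, so v2.58 > v2.8 (even though the decimal 2.58 < 2.8).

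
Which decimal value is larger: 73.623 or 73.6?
73.623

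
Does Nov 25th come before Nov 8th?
No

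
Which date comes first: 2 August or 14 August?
2 August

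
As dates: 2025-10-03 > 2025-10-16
False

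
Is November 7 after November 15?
No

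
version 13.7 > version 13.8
False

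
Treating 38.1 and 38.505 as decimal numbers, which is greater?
38.505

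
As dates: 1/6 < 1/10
True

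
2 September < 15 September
True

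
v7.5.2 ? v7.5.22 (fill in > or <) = <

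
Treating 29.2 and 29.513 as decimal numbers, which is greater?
29.513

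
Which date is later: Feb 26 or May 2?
May 2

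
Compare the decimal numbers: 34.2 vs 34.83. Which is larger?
34.83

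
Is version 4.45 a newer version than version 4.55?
No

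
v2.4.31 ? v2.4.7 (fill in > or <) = >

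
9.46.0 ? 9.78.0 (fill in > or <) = <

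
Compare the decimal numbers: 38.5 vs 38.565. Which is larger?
38.565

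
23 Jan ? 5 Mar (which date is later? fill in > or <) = <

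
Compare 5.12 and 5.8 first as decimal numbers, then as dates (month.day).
As decimals: 5.12 < 5.8. As dates: 5/12 is later than 5/8 (day 12 > day 8).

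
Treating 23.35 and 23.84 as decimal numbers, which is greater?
23.84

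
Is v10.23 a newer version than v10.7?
Yes. Version numbers are compared segment by segment as integers, not as decimals: minor version 23 > 7, so v10.23 > v10.7 (even though the decimal 10.23 < 10.7).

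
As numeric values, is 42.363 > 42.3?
True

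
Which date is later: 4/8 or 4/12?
4/12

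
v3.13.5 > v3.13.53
False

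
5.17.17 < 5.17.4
False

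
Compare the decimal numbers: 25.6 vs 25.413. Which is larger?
25.6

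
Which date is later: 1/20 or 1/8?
1/20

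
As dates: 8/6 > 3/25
True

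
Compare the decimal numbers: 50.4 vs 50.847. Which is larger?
50.847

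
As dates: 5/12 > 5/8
True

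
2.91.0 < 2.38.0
False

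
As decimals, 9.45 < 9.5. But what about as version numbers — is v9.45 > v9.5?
True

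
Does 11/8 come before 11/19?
Yes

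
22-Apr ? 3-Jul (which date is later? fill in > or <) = <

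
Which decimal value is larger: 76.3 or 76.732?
76.732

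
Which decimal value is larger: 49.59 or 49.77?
49.77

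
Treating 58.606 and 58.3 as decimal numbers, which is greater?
58.606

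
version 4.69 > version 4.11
True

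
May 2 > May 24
False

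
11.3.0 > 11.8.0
False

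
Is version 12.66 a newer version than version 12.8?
Yes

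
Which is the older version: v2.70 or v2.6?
v2.6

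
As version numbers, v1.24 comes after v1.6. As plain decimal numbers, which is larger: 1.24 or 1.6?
1.6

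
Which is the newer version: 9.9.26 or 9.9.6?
9.9.26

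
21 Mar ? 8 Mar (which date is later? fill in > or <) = >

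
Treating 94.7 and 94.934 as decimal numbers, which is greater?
94.934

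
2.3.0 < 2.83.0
True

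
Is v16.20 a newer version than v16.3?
Yes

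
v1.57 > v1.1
True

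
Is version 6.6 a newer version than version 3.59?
Yes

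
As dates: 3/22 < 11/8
True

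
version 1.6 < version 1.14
True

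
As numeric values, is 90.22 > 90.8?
False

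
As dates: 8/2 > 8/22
False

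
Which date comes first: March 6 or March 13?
March 6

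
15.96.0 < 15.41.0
False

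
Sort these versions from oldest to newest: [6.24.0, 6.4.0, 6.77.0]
[6.4.0, 6.24.0, 6.77.0]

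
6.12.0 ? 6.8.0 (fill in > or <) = >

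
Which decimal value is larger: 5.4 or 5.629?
5.629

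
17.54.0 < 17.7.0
False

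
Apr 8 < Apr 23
True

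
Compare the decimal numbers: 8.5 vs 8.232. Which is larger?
8.5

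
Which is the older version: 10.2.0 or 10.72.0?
10.2.0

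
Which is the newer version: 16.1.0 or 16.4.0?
16.4.0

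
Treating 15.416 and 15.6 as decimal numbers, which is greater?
15.6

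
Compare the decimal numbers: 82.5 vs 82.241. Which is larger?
82.5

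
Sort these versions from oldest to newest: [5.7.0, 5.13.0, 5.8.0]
[5.7.0, 5.8.0, 5.13.0]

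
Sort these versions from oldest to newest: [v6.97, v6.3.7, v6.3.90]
[v6.3.7, v6.3.90, v6.97]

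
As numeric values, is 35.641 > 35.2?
True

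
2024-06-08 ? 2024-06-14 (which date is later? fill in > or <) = <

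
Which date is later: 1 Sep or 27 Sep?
27 Sep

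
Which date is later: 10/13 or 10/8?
10/13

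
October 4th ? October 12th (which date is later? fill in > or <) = <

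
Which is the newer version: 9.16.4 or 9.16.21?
9.16.21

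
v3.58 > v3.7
True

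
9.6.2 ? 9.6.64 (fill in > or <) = <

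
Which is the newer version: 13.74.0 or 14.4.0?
14.4.0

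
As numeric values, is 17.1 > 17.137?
False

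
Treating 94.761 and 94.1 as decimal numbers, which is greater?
94.761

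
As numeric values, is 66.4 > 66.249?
True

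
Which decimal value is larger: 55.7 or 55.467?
55.7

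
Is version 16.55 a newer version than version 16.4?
Yes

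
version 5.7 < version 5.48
True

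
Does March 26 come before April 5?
Yes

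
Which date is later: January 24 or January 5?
January 24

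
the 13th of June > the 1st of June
True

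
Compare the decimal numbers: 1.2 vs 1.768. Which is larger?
1.768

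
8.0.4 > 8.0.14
False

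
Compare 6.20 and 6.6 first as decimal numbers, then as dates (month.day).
As decimals: 6.20 < 6.6. As dates: 6/20 is later than 6/6 (day 20 > day 6).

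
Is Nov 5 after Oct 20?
Yes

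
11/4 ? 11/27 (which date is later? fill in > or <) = <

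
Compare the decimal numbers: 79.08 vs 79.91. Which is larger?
79.91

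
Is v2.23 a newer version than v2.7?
Yes. Version numbers are compared segment by segment as integers, not as decimals: minor version 23 > 7, so v2.23 > v2.7 (even though the decimal 2.23 < 2.7).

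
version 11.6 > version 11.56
False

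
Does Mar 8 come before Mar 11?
Yes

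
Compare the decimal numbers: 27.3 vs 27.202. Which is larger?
27.3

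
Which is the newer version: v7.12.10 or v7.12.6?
v7.12.10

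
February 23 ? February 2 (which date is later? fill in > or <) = >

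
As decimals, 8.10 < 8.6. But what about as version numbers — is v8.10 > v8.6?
True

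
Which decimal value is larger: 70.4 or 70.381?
70.4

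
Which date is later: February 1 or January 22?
February 1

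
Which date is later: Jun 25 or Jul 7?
Jul 7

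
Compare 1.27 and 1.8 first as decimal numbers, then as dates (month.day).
As decimals: 1.27 < 1.8. As dates: 1/27 is later than 1/8 (day 27 > day 8).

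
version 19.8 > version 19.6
True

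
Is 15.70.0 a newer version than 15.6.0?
Yes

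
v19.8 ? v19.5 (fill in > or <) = >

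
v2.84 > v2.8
True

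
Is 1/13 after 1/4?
Yes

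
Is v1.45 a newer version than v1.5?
Yes. Version numbers are compared segment by segment as integers, not as decimals: minor version 45 > 5, so v1.45 > v1.5 (even though the decimal 1.45 < 1.5).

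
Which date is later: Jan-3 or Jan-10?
Jan-10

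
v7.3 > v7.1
True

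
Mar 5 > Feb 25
True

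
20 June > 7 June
True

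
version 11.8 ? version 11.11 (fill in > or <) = <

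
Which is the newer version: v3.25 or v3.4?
v3.25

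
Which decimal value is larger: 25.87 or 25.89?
25.89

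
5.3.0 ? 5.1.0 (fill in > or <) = >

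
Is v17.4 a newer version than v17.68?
No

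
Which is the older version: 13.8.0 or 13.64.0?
13.8.0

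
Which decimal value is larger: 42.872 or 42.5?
42.872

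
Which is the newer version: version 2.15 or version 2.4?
version 2.15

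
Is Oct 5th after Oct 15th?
No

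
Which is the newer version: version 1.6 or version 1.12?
version 1.12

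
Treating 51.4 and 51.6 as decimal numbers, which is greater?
51.6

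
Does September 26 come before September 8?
No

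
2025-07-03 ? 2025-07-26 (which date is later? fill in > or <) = <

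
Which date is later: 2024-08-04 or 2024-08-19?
2024-08-19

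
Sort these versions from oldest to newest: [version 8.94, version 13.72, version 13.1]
[version 8.94, version 13.1, version 13.72]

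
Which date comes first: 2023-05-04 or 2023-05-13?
2023-05-04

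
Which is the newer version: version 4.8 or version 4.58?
version 4.58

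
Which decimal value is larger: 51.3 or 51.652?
51.652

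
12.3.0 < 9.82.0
False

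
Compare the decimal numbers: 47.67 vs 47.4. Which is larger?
47.67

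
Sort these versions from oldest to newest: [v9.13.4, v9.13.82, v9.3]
[v9.3, v9.13.4, v9.13.82]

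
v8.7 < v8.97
True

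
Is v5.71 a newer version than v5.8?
Yes. Version numbers are compared segment by segment as integers, not as decimals: minor version 71 > 8, so v5.71 > v5.8 (even though the decimal 5.71 < 5.8).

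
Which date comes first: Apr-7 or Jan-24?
Jan-24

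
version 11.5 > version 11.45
False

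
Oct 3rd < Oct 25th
True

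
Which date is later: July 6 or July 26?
July 26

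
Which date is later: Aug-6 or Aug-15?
Aug-15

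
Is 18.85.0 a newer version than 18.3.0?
Yes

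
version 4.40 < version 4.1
False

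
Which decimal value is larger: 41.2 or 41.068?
41.2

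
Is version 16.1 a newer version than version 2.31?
Yes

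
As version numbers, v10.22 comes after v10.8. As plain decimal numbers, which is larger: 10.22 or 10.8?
10.8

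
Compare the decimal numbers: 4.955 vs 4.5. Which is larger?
4.955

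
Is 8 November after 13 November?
No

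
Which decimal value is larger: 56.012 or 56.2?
56.2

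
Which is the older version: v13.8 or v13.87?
v13.8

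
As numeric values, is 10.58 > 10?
True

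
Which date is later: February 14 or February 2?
February 14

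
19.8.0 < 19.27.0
True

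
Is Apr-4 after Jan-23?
Yes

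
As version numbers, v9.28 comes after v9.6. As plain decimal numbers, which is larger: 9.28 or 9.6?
9.6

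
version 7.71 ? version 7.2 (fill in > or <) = >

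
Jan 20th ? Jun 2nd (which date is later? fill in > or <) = <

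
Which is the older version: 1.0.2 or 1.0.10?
1.0.2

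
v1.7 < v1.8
True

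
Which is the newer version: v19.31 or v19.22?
v19.31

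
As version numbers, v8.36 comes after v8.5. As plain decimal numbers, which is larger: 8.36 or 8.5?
8.5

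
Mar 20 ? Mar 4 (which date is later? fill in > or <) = >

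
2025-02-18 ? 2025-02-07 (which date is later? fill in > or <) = >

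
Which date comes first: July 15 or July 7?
July 7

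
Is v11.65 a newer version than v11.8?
Yes. Version numbers are compared segment by segment as integers, not as decimals: minor version 65 > 8, so v11.65 > v11.8 (even though the decimal 11.65 < 11.8).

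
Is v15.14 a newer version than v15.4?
Yes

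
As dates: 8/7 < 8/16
True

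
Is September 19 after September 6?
Yes. Day 19 comes after day 6 in September — this is a date comparison, not a decimal one (the decimal 9.19 would be smaller than 9.6).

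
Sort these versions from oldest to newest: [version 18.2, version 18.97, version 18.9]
[version 18.2, version 18.9, version 18.97]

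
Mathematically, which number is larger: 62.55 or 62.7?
62.7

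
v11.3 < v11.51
True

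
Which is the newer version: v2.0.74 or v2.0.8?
v2.0.74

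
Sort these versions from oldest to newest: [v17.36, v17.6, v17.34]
[v17.6, v17.34, v17.36]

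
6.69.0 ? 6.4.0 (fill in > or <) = >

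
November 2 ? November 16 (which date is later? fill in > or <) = <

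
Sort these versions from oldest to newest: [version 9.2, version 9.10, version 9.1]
[version 9.1, version 9.2, version 9.10]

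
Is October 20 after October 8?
Yes. Day 20 comes after day 8 in October — this is a date comparison, not a decimal one (the decimal 10.20 would be smaller than 10.8).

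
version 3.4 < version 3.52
True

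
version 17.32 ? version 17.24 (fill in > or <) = >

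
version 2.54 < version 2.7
False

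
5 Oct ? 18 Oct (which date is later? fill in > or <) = <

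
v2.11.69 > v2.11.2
True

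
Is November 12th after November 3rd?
Yes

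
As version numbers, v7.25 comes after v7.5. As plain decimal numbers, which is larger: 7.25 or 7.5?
7.5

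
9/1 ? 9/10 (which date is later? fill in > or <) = <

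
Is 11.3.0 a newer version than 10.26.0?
Yes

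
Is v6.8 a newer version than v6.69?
No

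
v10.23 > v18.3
False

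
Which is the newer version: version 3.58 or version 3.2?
version 3.58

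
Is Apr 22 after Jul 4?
No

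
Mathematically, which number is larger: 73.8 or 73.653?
73.8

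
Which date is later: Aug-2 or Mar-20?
Aug-2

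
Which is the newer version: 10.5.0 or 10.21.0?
10.21.0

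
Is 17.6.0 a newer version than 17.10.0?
No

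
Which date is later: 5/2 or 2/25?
5/2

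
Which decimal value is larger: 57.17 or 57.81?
57.81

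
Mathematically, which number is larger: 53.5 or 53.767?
53.767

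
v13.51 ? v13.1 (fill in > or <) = >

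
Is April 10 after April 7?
Yes. Day 10 comes after day 7 in April — this is a date comparison, not a decimal one (the decimal 4.10 would be smaller than 4.7).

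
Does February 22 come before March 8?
Yes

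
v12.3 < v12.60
True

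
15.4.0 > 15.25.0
False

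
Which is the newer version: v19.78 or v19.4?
v19.78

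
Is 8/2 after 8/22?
No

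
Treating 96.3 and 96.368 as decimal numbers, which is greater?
96.368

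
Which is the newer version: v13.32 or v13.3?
v13.32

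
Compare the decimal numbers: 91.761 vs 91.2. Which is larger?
91.761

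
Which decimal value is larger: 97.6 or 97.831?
97.831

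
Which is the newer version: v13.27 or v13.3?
v13.27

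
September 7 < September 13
True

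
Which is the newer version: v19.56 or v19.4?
v19.56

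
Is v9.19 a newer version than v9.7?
Yes. Version numbers are compared segment by segment as integers, not as decimals: minor version 19 > 7, so v9.19 > v9.7 (even though the decimal 9.19 < 9.7).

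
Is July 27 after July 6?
Yes. Day 27 comes after day 6 in July — this is a date comparison, not a decimal one (the decimal 7.27 would be smaller than 7.6).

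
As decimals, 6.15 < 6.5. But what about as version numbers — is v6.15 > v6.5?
True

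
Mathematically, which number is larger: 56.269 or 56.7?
56.7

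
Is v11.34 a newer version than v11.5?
Yes. Version numbers are compared segment by segment as integers, not as decimals: minor version 34 > 5, so v11.34 > v11.5 (even though the decimal 11.34 < 11.5).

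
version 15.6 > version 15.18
False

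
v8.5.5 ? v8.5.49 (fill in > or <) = <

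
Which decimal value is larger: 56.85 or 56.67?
56.85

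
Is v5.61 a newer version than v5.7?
Yes. Version numbers are compared segment by segment as integers, not as decimals: minor version 61 > 7, so v5.61 > v5.7 (even though the decimal 5.61 < 5.7).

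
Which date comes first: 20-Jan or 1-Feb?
20-Jan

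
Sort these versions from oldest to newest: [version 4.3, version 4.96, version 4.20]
[version 4.3, version 4.20, version 4.96]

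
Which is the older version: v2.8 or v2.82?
v2.8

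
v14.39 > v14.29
True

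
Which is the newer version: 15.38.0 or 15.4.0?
15.38.0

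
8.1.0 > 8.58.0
False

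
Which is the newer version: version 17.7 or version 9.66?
version 17.7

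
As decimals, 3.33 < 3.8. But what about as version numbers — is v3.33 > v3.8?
True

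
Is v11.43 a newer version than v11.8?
Yes. Version numbers are compared segment by segment as integers, not as decimals: minor version 43 > 8, so v11.43 > v11.8 (even though the decimal 11.43 < 11.8).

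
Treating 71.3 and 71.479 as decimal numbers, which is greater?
71.479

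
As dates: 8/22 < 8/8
False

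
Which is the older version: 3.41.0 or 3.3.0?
3.3.0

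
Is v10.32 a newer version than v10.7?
Yes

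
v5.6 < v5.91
True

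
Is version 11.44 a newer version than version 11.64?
No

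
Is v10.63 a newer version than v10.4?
Yes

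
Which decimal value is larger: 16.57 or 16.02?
16.57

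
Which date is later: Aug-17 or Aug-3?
Aug-17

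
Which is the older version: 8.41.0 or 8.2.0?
8.2.0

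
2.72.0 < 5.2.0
True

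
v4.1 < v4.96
True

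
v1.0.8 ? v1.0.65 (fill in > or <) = <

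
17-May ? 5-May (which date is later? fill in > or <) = >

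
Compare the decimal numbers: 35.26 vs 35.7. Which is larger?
35.7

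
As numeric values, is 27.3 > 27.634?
False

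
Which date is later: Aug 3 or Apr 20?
Aug 3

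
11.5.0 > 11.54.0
False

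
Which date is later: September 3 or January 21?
September 3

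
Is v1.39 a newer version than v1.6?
Yes. Version numbers are compared segment by segment as integers, not as decimals: minor version 39 > 6, so v1.39 > v1.6 (even though the decimal 1.39 < 1.6).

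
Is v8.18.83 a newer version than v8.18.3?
Yes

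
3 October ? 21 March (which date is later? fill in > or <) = >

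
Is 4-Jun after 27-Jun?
No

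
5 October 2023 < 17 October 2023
True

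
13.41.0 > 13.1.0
True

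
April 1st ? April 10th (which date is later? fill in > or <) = <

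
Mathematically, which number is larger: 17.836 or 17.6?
17.836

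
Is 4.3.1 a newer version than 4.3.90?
No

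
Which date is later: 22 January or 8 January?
22 January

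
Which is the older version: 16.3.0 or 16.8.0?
16.3.0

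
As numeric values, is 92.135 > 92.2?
False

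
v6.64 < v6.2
False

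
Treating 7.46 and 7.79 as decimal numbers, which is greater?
7.79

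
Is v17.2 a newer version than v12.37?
Yes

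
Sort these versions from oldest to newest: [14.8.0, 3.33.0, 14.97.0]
[3.33.0, 14.8.0, 14.97.0]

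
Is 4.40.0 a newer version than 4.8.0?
Yes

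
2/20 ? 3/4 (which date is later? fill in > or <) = <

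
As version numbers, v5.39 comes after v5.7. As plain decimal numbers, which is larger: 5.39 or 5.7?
5.7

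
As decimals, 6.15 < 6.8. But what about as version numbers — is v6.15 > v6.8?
True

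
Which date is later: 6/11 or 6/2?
6/11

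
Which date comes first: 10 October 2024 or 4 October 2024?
4 October 2024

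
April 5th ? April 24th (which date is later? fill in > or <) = <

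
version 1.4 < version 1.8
True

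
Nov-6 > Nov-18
False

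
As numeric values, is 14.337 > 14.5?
False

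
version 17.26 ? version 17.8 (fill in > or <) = >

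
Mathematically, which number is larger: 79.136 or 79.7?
79.7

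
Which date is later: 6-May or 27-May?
27-May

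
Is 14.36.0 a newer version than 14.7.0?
Yes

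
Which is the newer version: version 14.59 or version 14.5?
version 14.59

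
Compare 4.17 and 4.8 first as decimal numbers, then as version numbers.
As decimals: 4.17 < 4.8. As versions: v4.17 > v4.8 (minor version 17 > 8).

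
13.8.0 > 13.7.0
True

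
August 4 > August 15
False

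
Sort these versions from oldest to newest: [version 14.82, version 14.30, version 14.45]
[version 14.30, version 14.45, version 14.82]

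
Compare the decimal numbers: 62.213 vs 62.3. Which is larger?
62.3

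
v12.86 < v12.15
False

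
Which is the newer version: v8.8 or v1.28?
v8.8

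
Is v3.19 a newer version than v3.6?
Yes. Version numbers are compared segment by segment as integers, not as decimals: minor version 19 > 6, so v3.19 > v3.6 (even though the decimal 3.19 < 3.6).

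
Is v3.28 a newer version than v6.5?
No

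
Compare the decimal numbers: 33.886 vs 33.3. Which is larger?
33.886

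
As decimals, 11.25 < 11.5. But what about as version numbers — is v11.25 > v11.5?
True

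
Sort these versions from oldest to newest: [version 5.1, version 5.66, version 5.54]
[version 5.1, version 5.54, version 5.66]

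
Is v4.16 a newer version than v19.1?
No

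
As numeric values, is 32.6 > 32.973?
False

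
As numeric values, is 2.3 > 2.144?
True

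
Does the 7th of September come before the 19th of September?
Yes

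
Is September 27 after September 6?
Yes. Day 27 comes after day 6 in September — this is a date comparison, not a decimal one (the decimal 9.27 would be smaller than 9.6).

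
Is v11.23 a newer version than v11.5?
Yes. Version numbers are compared segment by segment as integers, not as decimals: minor version 23 > 5, so v11.23 > v11.5 (even though the decimal 11.23 < 11.5).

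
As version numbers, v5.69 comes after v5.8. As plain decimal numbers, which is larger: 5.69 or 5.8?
5.8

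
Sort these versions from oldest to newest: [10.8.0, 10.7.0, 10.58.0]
[10.7.0, 10.8.0, 10.58.0]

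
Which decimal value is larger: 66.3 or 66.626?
66.626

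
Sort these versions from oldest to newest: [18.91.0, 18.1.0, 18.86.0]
[18.1.0, 18.86.0, 18.91.0]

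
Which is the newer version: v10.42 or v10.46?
v10.46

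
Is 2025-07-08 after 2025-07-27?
No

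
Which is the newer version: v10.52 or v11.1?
v11.1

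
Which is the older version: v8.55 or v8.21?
v8.21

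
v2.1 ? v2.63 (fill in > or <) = <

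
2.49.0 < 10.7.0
True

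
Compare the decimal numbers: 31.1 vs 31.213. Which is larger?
31.213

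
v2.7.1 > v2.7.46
False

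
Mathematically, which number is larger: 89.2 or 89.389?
89.389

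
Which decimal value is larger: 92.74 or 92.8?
92.8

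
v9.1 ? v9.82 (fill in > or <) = <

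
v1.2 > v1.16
False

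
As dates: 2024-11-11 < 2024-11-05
False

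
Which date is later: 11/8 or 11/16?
11/16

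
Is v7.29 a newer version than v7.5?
Yes. Version numbers are compared segment by segment as integers, not as decimals: minor version 29 > 5, so v7.29 > v7.5 (even though the decimal 7.29 < 7.5).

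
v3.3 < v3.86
True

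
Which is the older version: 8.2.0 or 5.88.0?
5.88.0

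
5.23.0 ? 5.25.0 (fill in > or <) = <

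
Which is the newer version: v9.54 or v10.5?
v10.5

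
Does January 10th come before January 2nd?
No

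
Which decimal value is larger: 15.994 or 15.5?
15.994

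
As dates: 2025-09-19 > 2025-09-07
True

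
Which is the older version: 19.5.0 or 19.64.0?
19.5.0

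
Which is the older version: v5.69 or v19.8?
v5.69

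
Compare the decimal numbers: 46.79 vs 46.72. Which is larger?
46.79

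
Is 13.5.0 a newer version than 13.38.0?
No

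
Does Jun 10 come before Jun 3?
No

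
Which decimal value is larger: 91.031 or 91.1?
91.1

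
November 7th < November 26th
True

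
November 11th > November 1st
True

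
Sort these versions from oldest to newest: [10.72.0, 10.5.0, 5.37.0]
[5.37.0, 10.5.0, 10.72.0]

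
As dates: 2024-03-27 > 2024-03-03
True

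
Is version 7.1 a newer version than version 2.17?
Yes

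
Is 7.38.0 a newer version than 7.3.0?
Yes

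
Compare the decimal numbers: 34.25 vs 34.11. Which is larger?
34.25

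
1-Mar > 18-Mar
False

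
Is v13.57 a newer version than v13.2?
Yes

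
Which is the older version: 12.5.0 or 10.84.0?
10.84.0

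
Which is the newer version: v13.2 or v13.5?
v13.5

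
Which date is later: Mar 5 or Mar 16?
Mar 16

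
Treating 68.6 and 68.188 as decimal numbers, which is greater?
68.6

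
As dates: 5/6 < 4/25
False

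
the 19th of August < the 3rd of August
False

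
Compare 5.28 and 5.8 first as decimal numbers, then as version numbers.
As decimals: 5.28 < 5.8. As versions: v5.28 > v5.8 (minor version 28 > 8).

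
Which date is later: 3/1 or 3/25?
3/25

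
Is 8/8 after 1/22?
Yes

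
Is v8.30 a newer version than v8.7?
Yes. Version numbers are compared segment by segment as integers, not as decimals: minor version 30 > 7, so v8.30 > v8.7 (even though the decimal 8.30 < 8.7).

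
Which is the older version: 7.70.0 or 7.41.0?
7.41.0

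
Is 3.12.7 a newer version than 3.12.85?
No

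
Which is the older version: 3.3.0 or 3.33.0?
3.3.0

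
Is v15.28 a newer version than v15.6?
Yes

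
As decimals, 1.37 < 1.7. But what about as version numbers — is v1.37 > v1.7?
True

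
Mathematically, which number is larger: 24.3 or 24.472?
24.472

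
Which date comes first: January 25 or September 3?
January 25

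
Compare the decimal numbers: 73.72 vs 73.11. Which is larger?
73.72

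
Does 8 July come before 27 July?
Yes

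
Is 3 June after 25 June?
No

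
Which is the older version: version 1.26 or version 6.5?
version 1.26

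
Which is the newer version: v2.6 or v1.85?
v2.6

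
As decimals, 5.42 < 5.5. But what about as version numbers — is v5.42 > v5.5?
True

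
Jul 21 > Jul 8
True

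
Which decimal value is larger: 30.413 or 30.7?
30.7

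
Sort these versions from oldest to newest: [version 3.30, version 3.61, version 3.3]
[version 3.3, version 3.30, version 3.61]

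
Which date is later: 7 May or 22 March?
7 May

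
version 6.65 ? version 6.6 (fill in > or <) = >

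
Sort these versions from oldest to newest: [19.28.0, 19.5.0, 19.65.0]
[19.5.0, 19.28.0, 19.65.0]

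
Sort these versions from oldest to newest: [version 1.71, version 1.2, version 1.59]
[version 1.2, version 1.59, version 1.71]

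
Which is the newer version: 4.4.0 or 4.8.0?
4.8.0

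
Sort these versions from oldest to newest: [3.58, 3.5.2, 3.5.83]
[3.5.2, 3.5.83, 3.58]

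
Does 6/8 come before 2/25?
No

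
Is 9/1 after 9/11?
No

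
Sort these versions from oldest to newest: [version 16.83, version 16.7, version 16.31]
[version 16.7, version 16.31, version 16.83]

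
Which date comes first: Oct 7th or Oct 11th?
Oct 7th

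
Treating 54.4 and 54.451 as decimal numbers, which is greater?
54.451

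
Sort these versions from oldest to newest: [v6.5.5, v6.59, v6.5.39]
[v6.5.5, v6.5.39, v6.59]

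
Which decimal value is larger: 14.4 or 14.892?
14.892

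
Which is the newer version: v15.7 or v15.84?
v15.84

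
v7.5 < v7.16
True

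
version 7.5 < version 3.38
False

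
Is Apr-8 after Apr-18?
No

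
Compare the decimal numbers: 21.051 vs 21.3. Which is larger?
21.3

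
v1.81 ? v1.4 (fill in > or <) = >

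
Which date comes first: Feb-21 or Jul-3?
Feb-21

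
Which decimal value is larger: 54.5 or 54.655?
54.655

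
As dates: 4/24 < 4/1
False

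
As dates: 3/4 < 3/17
True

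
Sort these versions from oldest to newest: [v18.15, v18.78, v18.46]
[v18.15, v18.46, v18.78]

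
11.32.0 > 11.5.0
True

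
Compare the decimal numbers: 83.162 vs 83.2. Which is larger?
83.2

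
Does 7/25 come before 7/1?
No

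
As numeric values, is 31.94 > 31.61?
True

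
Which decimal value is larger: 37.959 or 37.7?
37.959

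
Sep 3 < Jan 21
False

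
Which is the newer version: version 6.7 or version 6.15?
version 6.15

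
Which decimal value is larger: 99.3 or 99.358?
99.358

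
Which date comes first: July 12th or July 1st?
July 1st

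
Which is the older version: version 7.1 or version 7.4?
version 7.1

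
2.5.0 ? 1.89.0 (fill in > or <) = >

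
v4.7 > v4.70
False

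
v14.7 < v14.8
True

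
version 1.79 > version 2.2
False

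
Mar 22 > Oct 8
False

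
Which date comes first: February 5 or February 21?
February 5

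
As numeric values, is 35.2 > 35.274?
False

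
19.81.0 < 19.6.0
False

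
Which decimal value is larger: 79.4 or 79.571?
79.571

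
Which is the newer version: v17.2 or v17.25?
v17.25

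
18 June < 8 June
False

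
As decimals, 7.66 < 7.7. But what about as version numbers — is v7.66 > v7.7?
True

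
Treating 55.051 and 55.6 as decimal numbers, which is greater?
55.6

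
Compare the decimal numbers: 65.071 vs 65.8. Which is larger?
65.8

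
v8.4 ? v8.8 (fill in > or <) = <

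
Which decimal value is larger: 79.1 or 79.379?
79.379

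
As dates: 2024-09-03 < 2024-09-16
True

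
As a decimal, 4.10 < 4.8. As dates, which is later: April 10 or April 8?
April 10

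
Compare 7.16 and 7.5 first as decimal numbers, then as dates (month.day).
As decimals: 7.16 < 7.5. As dates: 7/16 is later than 7/5 (day 16 > day 5).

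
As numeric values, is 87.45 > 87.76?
False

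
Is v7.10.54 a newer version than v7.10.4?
Yes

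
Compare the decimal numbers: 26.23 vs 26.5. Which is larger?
26.5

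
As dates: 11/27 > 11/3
True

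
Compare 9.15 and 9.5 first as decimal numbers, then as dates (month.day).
As decimals: 9.15 < 9.5. As dates: 9/15 is later than 9/5 (day 15 > day 5).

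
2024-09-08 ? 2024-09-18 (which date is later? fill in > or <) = <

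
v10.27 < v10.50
True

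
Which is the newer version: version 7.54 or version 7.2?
version 7.54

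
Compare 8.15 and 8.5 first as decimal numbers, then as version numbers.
As decimals: 8.15 < 8.5. As versions: v8.15 > v8.5 (minor version 15 > 5).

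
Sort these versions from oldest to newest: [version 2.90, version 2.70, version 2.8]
[version 2.8, version 2.70, version 2.90]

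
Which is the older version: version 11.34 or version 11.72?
version 11.34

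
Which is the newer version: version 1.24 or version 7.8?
version 7.8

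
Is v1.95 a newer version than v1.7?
Yes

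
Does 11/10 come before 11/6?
No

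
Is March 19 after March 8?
Yes. Day 19 comes after day 8 in March — this is a date comparison, not a decimal one (the decimal 3.19 would be smaller than 3.8).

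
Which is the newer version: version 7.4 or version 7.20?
version 7.20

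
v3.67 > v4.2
False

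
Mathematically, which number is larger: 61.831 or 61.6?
61.831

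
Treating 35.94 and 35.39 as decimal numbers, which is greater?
35.94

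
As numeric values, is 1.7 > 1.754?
False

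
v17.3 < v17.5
True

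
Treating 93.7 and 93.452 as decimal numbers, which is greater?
93.7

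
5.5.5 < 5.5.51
True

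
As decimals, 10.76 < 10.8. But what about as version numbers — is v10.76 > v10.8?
True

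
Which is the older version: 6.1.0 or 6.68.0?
6.1.0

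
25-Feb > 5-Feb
True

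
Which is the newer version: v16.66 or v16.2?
v16.66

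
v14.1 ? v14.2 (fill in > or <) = <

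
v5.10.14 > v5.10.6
True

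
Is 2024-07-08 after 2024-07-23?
No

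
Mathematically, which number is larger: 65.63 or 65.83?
65.83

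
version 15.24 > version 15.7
True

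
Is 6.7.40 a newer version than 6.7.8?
Yes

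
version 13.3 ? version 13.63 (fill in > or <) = <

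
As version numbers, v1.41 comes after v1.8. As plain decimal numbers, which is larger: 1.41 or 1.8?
1.8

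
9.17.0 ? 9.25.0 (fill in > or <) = <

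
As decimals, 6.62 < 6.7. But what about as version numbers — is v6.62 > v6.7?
True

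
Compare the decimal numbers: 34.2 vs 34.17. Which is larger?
34.2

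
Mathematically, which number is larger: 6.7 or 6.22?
6.7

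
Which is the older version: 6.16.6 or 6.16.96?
6.16.6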